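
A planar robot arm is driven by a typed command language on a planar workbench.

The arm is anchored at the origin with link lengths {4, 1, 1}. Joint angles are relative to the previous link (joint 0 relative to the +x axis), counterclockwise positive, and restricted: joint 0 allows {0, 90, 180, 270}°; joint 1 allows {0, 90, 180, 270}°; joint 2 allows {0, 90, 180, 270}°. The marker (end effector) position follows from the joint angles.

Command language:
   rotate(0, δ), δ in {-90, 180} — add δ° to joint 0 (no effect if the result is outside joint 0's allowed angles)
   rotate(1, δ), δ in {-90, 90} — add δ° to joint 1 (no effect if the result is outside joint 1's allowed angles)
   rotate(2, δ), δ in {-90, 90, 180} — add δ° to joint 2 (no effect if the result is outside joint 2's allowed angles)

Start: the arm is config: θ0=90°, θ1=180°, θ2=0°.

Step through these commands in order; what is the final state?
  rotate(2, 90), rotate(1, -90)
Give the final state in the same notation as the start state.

config: θ0=90°, θ1=90°, θ2=90°

start: config: θ0=90°, θ1=180°, θ2=0°
t=1 rotate(2, 90) ⇒ config: θ0=90°, θ1=180°, θ2=90°
t=2 rotate(1, -90) ⇒ config: θ0=90°, θ1=90°, θ2=90°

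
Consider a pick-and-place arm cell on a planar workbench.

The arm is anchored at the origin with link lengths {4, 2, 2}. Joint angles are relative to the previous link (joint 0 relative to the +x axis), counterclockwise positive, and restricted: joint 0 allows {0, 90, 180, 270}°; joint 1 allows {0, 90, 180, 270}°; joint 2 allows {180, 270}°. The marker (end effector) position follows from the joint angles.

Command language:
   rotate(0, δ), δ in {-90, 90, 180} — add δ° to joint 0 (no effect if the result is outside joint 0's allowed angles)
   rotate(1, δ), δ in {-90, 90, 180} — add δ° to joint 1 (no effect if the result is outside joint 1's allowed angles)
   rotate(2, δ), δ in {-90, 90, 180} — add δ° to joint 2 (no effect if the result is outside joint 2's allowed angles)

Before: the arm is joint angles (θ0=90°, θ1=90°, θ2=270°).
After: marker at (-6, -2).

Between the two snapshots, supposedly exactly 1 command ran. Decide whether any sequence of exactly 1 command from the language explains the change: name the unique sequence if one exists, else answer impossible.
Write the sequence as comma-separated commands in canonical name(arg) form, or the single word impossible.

start: joint angles (θ0=90°, θ1=90°, θ2=270°)
t=1 rotate(0, 90) ⇒ joint angles (θ0=180°, θ1=90°, θ2=270°)
uniquely the one of 9 1-step routes that fits.

rotate(0, 90)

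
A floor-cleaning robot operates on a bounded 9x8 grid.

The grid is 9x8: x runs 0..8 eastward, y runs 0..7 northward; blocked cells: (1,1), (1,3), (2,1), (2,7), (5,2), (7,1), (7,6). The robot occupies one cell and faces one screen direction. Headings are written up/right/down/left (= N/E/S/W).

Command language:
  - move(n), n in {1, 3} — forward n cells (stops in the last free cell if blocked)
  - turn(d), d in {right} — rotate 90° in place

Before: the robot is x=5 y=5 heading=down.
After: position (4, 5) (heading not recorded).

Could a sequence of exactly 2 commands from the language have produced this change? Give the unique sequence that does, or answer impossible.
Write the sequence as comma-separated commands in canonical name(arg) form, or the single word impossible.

turn(right), move(1)

key: running move(1) before turn(right) would end elsewhere — order is forced
start: x=5 y=5 heading=down
[1] after turn(right): x=5 y=5 heading=left
[2] after move(1): x=4 y=5 heading=left
no other 2-command option fits: unique.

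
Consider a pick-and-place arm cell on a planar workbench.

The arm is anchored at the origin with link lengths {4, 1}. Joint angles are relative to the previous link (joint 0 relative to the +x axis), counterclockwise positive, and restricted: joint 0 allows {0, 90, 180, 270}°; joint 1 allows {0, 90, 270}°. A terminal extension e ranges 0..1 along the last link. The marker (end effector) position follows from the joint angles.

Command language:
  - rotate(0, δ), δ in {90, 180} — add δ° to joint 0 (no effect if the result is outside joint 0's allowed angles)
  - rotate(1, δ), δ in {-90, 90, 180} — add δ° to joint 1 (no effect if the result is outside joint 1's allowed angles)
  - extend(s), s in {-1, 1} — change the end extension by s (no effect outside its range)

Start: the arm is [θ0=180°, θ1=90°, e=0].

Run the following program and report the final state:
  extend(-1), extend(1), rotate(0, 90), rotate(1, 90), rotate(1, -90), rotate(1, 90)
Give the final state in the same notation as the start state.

[θ0=270°, θ1=90°, e=1]

start: [θ0=180°, θ1=90°, e=0]
1. extend(-1) → [θ0=180°, θ1=90°, e=0]
2. extend(1) → [θ0=180°, θ1=90°, e=1]
3. rotate(0, 90) → [θ0=270°, θ1=90°, e=1]
4. rotate(1, 90) → [θ0=270°, θ1=90°, e=1]
5. rotate(1, -90) → [θ0=270°, θ1=0°, e=1]
6. rotate(1, 90) → [θ0=270°, θ1=90°, e=1]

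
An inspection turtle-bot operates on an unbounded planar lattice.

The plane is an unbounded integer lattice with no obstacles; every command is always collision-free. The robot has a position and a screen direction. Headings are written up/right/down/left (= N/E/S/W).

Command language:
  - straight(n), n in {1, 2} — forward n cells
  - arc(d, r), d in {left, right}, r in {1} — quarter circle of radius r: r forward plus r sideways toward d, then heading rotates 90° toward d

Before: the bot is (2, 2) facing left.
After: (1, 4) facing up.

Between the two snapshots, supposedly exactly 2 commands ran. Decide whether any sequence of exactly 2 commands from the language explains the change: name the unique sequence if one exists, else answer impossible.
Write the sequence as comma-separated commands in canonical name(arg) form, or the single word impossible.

key: position moved to (1,4) AND the heading swung to N — translation plus rotation needed
initial: (2, 2) facing left
step 1 (arc(right, 1)): (1, 3) facing up
step 2 (straight(1)): (1, 4) facing up
uniquely the one of 16 2-step routes that fits.

arc(right, 1), straight(1)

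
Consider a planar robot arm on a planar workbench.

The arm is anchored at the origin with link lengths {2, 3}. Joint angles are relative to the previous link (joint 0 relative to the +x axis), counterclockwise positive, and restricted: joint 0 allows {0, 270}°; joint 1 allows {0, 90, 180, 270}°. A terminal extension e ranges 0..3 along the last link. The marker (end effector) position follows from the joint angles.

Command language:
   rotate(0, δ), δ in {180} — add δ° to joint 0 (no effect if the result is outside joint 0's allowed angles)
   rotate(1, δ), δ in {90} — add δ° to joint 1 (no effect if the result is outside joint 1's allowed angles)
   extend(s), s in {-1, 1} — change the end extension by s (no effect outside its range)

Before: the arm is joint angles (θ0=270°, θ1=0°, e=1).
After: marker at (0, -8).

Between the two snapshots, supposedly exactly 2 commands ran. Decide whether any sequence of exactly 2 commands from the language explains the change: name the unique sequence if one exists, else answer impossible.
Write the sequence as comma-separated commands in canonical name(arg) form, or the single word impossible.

extend(1), extend(1)

from: joint angles (θ0=270°, θ1=0°, e=1)
1. extend(1) → joint angles (θ0=270°, θ1=0°, e=2)
2. extend(1) → joint angles (θ0=270°, θ1=0°, e=3)
no rival 2-sequence matches.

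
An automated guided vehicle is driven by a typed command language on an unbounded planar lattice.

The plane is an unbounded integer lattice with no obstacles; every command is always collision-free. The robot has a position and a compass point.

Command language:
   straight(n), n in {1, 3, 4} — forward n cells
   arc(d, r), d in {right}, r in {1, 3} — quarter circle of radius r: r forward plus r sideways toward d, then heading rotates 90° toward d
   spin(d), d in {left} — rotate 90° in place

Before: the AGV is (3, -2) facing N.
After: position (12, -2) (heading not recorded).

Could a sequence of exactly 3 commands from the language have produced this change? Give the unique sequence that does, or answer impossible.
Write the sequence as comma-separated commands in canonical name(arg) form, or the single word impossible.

arc(right, 3), straight(3), arc(right, 3)

initial: (3, -2) facing N
[1] after arc(right, 3): (6, 1) facing E
[2] after straight(3): (9, 1) facing E
[3] after arc(right, 3): (12, -2) facing S
uniquely the one of 216 3-step routes that fits.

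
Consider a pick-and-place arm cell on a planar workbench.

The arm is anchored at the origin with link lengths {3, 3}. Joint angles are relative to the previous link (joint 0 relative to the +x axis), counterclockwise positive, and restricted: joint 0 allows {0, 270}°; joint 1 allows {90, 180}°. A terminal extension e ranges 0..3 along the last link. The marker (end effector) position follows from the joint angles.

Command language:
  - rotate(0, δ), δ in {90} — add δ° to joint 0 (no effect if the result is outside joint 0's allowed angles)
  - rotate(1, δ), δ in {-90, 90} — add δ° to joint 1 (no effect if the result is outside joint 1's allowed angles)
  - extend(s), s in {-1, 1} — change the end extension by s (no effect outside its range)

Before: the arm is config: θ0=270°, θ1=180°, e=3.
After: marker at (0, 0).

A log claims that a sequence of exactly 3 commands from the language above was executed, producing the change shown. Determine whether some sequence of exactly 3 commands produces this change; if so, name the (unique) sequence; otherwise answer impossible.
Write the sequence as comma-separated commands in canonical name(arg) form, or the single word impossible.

t0: config: θ0=270°, θ1=180°, e=3
t=1 extend(-1) ⇒ config: θ0=270°, θ1=180°, e=2
t=2 extend(-1) ⇒ config: θ0=270°, θ1=180°, e=1
t=3 extend(-1) ⇒ config: θ0=270°, θ1=180°, e=0
no rival 3-sequence matches.

extend(-1), extend(-1), extend(-1)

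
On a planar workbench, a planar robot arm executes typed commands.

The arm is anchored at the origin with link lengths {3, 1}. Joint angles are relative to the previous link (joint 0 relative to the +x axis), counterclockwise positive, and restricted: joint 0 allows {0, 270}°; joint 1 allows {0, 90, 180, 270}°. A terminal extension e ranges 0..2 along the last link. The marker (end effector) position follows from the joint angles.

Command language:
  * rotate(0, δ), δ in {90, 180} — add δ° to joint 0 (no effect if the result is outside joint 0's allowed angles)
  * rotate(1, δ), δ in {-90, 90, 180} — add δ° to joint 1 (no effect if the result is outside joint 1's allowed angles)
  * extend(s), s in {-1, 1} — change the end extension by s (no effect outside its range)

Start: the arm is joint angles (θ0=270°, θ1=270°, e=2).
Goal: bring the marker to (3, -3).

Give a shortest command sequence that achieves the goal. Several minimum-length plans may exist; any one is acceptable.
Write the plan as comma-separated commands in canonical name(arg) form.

from: joint angles (θ0=270°, θ1=270°, e=2)
[1] after rotate(1, 180): joint angles (θ0=270°, θ1=90°, e=2)
nothing shorter than 1 reaches the goal.

rotate(1, 180)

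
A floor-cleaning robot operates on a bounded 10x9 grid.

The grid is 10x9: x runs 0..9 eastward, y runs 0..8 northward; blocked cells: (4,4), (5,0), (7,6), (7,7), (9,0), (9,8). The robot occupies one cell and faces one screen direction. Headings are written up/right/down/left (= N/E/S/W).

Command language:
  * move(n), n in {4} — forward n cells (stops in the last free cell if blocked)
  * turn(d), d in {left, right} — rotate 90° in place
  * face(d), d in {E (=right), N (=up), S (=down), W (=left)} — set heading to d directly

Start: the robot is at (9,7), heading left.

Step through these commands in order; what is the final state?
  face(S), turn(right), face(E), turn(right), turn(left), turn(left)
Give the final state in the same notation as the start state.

t0: at (9,7), heading left
t=1 face(S) ⇒ at (9,7), heading down
t=2 turn(right) ⇒ at (9,7), heading left
t=3 face(E) ⇒ at (9,7), heading right
t=4 turn(right) ⇒ at (9,7), heading down
t=5 turn(left) ⇒ at (9,7), heading right
t=6 turn(left) ⇒ at (9,7), heading up

at (9,7), heading up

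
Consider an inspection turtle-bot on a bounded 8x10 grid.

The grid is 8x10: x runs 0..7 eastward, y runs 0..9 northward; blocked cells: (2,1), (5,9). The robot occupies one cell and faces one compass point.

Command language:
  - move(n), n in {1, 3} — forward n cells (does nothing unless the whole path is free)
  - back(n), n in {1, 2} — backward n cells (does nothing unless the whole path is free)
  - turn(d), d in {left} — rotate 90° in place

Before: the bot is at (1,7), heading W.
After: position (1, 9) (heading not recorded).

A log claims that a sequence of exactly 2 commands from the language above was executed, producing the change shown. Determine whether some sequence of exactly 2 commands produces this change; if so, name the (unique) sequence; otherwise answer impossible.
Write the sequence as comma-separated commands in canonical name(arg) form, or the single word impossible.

key: order matters: swapping turn(left) and back(2) lands elsewhere
start: at (1,7), heading W
step 1 (turn(left)): at (1,7), heading S
step 2 (back(2)): at (1,9), heading S
all 25 alternatives checked — unique.

turn(left), back(2)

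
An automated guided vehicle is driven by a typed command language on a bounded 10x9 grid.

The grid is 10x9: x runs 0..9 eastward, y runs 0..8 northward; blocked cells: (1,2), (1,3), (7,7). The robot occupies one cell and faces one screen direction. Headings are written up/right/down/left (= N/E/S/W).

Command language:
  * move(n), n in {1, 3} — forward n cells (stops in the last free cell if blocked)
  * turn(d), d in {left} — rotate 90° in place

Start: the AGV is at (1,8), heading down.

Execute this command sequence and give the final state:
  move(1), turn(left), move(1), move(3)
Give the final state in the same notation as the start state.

begin: at (1,8), heading down
1. move(1) → at (1,7), heading down
2. turn(left) → at (1,7), heading right
3. move(1) → at (2,7), heading right
4. move(3) → at (5,7), heading right

at (5,7), heading right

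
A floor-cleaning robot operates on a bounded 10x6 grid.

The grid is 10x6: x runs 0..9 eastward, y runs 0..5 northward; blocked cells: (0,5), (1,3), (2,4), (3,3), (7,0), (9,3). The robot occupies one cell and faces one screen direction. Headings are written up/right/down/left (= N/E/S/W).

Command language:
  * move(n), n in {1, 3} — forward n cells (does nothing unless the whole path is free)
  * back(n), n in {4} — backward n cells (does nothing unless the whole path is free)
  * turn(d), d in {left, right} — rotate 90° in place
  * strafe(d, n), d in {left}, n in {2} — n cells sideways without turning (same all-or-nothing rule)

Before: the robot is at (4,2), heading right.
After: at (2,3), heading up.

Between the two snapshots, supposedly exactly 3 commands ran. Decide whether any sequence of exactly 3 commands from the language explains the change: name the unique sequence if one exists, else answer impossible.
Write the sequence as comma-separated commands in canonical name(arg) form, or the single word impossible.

turn(left), strafe(left, 2), move(1)

key: running move(1) before turn(left) would end elsewhere — order is forced
begin: at (4,2), heading right
1. turn(left) → at (4,2), heading up
2. strafe(left, 2) → at (2,2), heading up
3. move(1) → at (2,3), heading up
no rival 3-sequence matches.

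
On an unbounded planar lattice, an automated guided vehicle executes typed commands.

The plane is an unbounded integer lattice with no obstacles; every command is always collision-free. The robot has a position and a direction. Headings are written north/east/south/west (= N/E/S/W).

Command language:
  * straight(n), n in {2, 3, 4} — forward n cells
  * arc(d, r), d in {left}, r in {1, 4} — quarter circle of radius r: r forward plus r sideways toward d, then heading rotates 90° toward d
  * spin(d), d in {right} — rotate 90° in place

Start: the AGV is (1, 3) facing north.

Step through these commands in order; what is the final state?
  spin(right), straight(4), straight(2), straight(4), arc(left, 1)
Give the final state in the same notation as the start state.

(12, 4) facing north

from: (1, 3) facing north
t=1 spin(right) ⇒ (1, 3) facing east
t=2 straight(4) ⇒ (5, 3) facing east
t=3 straight(2) ⇒ (7, 3) facing east
t=4 straight(4) ⇒ (11, 3) facing east
t=5 arc(left, 1) ⇒ (12, 4) facing north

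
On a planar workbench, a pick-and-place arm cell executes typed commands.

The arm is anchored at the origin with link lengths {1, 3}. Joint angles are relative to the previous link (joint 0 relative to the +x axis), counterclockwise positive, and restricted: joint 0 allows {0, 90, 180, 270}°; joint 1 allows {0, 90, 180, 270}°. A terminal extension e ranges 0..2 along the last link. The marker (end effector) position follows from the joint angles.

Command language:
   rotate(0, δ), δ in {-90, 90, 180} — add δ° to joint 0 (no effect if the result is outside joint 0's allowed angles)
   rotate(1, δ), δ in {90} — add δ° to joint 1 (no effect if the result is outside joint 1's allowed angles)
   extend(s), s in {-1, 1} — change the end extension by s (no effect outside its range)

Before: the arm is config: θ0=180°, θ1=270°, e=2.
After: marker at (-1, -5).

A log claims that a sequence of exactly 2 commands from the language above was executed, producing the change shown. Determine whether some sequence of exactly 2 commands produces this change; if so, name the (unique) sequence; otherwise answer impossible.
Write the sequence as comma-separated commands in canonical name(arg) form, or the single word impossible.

start: config: θ0=180°, θ1=270°, e=2
[1] after rotate(1, 90): config: θ0=180°, θ1=0°, e=2
[2] after rotate(1, 90): config: θ0=180°, θ1=90°, e=2
no other 2-command option fits: unique.

rotate(1, 90), rotate(1, 90)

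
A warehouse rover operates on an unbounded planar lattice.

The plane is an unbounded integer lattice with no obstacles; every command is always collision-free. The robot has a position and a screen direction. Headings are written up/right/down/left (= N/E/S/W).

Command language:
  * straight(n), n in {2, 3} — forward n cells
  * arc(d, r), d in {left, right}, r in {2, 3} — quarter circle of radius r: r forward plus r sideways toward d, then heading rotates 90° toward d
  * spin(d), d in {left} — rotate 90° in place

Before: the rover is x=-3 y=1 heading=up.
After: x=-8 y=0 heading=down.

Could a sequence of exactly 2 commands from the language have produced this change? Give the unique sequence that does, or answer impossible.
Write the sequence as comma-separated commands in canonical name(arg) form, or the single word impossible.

key: position moved to (-8,0) AND the heading swung to S — translation plus rotation needed
initial: x=-3 y=1 heading=up
t=1 arc(left, 2) ⇒ x=-5 y=3 heading=left
t=2 arc(left, 3) ⇒ x=-8 y=0 heading=down
all 49 alternatives checked — unique.

arc(left, 2), arc(left, 3)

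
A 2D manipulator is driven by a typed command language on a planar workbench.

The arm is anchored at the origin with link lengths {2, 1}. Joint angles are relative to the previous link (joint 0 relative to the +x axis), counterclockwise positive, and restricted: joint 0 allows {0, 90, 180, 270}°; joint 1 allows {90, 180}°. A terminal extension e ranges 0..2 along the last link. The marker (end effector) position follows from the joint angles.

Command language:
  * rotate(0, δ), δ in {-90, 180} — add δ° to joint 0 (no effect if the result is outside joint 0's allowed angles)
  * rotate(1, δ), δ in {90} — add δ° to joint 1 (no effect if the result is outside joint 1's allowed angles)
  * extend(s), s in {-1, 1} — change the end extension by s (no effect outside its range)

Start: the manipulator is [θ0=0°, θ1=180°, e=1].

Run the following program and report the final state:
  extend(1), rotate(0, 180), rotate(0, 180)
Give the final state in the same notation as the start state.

[θ0=0°, θ1=180°, e=2]

begin: [θ0=0°, θ1=180°, e=1]
1. extend(1) → [θ0=0°, θ1=180°, e=2]
2. rotate(0, 180) → [θ0=180°, θ1=180°, e=2]
3. rotate(0, 180) → [θ0=0°, θ1=180°, e=2]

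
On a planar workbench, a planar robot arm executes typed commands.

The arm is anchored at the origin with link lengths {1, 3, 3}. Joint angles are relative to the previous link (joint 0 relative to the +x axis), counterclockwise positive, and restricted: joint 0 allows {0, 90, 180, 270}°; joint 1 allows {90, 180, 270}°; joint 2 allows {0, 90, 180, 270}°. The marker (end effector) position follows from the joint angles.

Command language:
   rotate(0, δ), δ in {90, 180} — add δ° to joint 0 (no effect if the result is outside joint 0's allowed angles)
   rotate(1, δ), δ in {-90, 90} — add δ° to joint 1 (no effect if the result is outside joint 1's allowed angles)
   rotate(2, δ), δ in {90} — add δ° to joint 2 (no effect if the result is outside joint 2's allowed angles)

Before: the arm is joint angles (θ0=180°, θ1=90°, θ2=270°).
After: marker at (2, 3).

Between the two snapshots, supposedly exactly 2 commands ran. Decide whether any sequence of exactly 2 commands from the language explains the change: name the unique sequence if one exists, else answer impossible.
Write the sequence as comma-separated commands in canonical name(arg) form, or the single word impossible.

t0: joint angles (θ0=180°, θ1=90°, θ2=270°)
step 1 (rotate(1, 90)): joint angles (θ0=180°, θ1=180°, θ2=270°)
step 2 (rotate(1, 90)): joint angles (θ0=180°, θ1=270°, θ2=270°)
no rival 2-sequence matches.

rotate(1, 90), rotate(1, 90)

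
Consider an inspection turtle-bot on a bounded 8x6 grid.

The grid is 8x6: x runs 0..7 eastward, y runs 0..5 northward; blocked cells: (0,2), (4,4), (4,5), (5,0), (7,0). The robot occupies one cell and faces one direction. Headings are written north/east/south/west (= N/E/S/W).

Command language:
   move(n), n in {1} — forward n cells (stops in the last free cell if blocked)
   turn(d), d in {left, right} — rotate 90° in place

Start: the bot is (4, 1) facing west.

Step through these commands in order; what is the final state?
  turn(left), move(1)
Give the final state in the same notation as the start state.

(4, 0) facing south

begin: (4, 1) facing west
t=1 turn(left) ⇒ (4, 1) facing south
t=2 move(1) ⇒ (4, 0) facing south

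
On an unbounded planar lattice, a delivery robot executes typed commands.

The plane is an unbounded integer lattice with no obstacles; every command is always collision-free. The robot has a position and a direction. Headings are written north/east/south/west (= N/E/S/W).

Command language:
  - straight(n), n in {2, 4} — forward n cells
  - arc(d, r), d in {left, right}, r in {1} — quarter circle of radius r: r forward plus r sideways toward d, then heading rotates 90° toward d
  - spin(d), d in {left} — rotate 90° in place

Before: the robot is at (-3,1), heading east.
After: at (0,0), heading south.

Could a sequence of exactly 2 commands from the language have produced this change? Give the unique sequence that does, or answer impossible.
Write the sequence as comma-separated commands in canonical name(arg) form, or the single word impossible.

straight(2), arc(right, 1)

key: cell and facing (now S) both changed — the 2 commands mix motion and turning
from: at (-3,1), heading east
[1] after straight(2): at (-1,1), heading east
[2] after arc(right, 1): at (0,0), heading south
uniquely the one of 25 2-step routes that fits.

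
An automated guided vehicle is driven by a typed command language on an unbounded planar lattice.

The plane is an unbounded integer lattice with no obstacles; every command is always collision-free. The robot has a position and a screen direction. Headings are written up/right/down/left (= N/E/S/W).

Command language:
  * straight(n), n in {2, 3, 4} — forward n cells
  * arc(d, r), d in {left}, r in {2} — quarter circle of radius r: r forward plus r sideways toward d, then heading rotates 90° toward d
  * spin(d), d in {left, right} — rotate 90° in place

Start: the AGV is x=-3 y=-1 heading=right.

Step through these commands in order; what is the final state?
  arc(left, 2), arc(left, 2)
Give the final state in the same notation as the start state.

from: x=-3 y=-1 heading=right
step 1 (arc(left, 2)): x=-1 y=1 heading=up
step 2 (arc(left, 2)): x=-3 y=3 heading=left

x=-3 y=3 heading=left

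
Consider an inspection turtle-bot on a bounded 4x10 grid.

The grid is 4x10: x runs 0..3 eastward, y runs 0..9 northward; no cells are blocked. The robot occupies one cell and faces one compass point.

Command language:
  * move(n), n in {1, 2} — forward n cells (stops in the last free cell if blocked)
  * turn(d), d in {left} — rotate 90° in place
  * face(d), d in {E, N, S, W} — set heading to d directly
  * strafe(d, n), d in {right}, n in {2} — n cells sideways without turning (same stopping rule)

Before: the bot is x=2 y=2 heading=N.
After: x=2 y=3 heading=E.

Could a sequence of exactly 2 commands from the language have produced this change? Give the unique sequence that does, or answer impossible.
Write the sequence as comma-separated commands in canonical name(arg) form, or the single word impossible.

move(1), face(E)

key: position moved to (2,3) AND the heading swung to E — translation plus rotation needed
from: x=2 y=2 heading=N
[1] after move(1): x=2 y=3 heading=N
[2] after face(E): x=2 y=3 heading=E
uniquely the one of 64 2-step routes that fits.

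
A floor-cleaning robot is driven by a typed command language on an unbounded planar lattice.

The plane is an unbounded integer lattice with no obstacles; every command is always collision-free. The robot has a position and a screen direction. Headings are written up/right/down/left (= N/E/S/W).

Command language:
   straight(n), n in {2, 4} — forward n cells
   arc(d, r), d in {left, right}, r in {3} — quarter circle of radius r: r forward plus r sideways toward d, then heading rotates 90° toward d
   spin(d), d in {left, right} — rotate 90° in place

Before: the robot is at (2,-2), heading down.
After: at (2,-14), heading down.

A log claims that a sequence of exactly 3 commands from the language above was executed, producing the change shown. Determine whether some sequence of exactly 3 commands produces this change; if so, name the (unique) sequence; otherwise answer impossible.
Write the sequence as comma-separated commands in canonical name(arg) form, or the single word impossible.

straight(4), straight(4), straight(4)

key: heading stays S — no command in the sequence turns
from: at (2,-2), heading down
t=1 straight(4) ⇒ at (2,-6), heading down
t=2 straight(4) ⇒ at (2,-10), heading down
t=3 straight(4) ⇒ at (2,-14), heading down
no rival 3-sequence matches.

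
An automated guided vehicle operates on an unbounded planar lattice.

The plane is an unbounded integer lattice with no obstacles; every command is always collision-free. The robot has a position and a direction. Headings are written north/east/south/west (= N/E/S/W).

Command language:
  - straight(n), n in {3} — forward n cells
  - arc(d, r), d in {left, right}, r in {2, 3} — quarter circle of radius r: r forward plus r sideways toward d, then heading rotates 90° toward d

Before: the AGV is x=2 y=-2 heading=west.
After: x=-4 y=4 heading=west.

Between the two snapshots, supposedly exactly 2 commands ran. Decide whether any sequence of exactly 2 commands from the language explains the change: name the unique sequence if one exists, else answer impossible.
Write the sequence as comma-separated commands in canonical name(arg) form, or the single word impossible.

arc(right, 3), arc(left, 3)

key: heading stays W — rotations cancel among the 2 commands
from: x=2 y=-2 heading=west
1. arc(right, 3) → x=-1 y=1 heading=north
2. arc(left, 3) → x=-4 y=4 heading=west
no rival 2-sequence matches.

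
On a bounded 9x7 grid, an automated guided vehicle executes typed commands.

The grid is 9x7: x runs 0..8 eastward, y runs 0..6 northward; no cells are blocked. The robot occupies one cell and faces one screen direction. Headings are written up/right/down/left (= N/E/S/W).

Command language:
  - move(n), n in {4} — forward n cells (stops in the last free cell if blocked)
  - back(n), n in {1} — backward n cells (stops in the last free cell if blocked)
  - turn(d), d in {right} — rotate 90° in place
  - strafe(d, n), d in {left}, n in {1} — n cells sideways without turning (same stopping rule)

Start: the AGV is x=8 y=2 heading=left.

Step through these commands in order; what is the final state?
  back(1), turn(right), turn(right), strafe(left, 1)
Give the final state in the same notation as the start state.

from: x=8 y=2 heading=left
1. back(1) → x=8 y=2 heading=left
2. turn(right) → x=8 y=2 heading=up
3. turn(right) → x=8 y=2 heading=right
4. strafe(left, 1) → x=8 y=3 heading=right

x=8 y=3 heading=right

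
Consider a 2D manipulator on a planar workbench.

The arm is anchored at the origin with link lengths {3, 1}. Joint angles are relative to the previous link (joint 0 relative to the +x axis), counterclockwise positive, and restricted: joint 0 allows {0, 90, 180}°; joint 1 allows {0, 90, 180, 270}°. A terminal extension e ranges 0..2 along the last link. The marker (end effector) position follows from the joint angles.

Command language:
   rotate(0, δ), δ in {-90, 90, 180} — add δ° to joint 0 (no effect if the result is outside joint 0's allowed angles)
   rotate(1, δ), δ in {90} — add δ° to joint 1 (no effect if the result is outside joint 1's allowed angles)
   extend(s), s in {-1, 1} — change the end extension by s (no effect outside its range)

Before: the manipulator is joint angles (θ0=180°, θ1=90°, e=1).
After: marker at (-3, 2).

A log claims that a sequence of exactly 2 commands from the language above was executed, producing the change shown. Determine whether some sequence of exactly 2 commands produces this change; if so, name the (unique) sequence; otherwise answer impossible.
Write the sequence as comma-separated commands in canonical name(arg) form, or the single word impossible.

initial: joint angles (θ0=180°, θ1=90°, e=1)
step 1 (rotate(1, 90)): joint angles (θ0=180°, θ1=180°, e=1)
step 2 (rotate(1, 90)): joint angles (θ0=180°, θ1=270°, e=1)
no other 2-command option fits: unique.

rotate(1, 90), rotate(1, 90)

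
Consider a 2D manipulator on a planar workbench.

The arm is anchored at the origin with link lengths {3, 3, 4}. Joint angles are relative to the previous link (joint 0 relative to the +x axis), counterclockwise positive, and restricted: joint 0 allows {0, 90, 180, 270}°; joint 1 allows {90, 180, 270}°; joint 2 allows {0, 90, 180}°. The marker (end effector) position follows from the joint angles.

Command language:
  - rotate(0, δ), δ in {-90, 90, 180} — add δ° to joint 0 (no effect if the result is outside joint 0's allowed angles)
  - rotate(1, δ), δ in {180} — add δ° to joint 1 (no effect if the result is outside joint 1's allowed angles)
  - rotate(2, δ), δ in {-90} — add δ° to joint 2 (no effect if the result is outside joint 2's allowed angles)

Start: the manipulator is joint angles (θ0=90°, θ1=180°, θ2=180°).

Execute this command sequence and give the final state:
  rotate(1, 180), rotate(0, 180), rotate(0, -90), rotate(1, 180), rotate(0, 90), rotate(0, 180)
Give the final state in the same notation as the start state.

joint angles (θ0=90°, θ1=180°, θ2=180°)

start: joint angles (θ0=90°, θ1=180°, θ2=180°)
[1] after rotate(1, 180): joint angles (θ0=90°, θ1=180°, θ2=180°)
[2] after rotate(0, 180): joint angles (θ0=270°, θ1=180°, θ2=180°)
[3] after rotate(0, -90): joint angles (θ0=180°, θ1=180°, θ2=180°)
[4] after rotate(1, 180): joint angles (θ0=180°, θ1=180°, θ2=180°)
[5] after rotate(0, 90): joint angles (θ0=270°, θ1=180°, θ2=180°)
[6] after rotate(0, 180): joint angles (θ0=90°, θ1=180°, θ2=180°)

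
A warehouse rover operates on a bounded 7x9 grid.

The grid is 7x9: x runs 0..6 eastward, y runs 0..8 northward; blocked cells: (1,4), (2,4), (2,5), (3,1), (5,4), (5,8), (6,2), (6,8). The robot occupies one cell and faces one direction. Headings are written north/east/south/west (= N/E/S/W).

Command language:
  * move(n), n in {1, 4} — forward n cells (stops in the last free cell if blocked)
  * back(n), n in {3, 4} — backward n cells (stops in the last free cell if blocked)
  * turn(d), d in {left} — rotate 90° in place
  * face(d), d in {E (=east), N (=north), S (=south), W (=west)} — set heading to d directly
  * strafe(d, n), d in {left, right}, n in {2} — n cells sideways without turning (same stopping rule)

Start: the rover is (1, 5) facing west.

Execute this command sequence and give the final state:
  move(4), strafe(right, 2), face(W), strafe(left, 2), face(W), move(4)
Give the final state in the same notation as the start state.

from: (1, 5) facing west
t=1 move(4) ⇒ (0, 5) facing west
t=2 strafe(right, 2) ⇒ (0, 7) facing west
t=3 face(W) ⇒ (0, 7) facing west
t=4 strafe(left, 2) ⇒ (0, 5) facing west
t=5 face(W) ⇒ (0, 5) facing west
t=6 move(4) ⇒ (0, 5) facing west

(0, 5) facing west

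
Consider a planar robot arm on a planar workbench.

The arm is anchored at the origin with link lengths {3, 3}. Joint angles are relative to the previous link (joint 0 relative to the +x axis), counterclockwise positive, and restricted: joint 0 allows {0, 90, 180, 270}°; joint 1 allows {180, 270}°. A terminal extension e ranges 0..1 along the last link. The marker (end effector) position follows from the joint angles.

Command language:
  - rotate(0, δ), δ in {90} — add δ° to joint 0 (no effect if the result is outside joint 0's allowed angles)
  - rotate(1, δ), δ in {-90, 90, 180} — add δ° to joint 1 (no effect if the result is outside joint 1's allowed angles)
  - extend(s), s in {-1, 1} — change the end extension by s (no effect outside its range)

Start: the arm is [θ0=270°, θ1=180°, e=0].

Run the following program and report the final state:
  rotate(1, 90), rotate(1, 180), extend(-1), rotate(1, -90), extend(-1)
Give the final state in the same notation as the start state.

begin: [θ0=270°, θ1=180°, e=0]
1. rotate(1, 90) → [θ0=270°, θ1=270°, e=0]
2. rotate(1, 180) → [θ0=270°, θ1=270°, e=0]
3. extend(-1) → [θ0=270°, θ1=270°, e=0]
4. rotate(1, -90) → [θ0=270°, θ1=180°, e=0]
5. extend(-1) → [θ0=270°, θ1=180°, e=0]

[θ0=270°, θ1=180°, e=0]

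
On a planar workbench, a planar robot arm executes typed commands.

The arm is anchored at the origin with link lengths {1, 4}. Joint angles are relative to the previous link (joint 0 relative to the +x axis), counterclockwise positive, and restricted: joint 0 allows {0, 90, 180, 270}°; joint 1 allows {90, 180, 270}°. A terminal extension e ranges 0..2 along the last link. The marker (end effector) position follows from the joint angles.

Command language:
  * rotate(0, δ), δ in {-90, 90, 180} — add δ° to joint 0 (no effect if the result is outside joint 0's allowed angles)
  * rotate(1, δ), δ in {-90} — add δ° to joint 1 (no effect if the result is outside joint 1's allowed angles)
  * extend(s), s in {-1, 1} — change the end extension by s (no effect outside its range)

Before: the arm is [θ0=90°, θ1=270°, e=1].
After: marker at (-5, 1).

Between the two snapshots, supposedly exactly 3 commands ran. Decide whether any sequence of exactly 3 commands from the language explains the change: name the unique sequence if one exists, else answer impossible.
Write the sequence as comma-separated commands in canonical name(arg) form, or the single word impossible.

t0: [θ0=90°, θ1=270°, e=1]
t=1 rotate(1, -90) ⇒ [θ0=90°, θ1=180°, e=1]
t=2 rotate(1, -90) ⇒ [θ0=90°, θ1=90°, e=1]
t=3 rotate(1, -90) ⇒ [θ0=90°, θ1=90°, e=1]
no other 3-command option fits: unique.

rotate(1, -90), rotate(1, -90), rotate(1, -90)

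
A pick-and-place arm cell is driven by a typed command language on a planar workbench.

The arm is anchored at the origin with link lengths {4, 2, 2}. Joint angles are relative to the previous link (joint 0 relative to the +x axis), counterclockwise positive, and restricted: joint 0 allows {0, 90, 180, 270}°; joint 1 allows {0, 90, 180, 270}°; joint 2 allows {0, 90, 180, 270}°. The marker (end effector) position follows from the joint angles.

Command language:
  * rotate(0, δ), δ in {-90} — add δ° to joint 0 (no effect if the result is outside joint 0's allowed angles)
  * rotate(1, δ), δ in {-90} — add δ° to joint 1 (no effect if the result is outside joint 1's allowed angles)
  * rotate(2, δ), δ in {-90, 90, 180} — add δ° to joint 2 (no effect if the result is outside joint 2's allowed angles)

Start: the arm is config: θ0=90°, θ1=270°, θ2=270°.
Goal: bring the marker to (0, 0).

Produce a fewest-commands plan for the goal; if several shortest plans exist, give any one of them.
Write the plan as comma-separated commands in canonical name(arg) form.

rotate(2, 90), rotate(1, -90)

from: config: θ0=90°, θ1=270°, θ2=270°
step 1 (rotate(2, 90)): config: θ0=90°, θ1=270°, θ2=0°
step 2 (rotate(1, -90)): config: θ0=90°, θ1=180°, θ2=0°
shorter routes all fall short; 2 is best.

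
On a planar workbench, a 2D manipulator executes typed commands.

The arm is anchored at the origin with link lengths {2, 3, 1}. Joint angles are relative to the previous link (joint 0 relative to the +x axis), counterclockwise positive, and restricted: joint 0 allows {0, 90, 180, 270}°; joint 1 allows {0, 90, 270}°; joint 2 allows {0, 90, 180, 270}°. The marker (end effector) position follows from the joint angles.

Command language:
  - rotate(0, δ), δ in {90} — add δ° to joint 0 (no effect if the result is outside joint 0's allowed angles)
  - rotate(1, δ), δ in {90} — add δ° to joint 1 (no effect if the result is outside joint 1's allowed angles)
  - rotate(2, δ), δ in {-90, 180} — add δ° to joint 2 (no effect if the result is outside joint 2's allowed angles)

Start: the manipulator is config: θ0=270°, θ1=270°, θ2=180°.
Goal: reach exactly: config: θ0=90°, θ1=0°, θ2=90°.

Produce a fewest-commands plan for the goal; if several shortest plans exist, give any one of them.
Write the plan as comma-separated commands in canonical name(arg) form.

begin: config: θ0=270°, θ1=270°, θ2=180°
1. rotate(1, 90) → config: θ0=270°, θ1=0°, θ2=180°
2. rotate(0, 90) → config: θ0=0°, θ1=0°, θ2=180°
3. rotate(0, 90) → config: θ0=90°, θ1=0°, θ2=180°
4. rotate(2, -90) → config: θ0=90°, θ1=0°, θ2=90°
nothing shorter than 4 reaches the goal.

rotate(1, 90), rotate(0, 90), rotate(0, 90), rotate(2, -90)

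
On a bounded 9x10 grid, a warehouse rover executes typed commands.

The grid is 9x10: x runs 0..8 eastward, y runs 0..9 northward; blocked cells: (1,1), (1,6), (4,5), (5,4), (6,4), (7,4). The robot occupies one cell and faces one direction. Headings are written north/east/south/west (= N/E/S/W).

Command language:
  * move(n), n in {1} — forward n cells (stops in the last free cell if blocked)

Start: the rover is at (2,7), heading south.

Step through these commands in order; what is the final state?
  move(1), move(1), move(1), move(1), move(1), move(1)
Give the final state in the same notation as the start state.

at (2,1), heading south

from: at (2,7), heading south
step 1 (move(1)): at (2,6), heading south
step 2 (move(1)): at (2,5), heading south
step 3 (move(1)): at (2,4), heading south
step 4 (move(1)): at (2,3), heading south
step 5 (move(1)): at (2,2), heading south
step 6 (move(1)): at (2,1), heading south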